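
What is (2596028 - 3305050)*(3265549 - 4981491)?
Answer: 1216640628724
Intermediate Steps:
(2596028 - 3305050)*(3265549 - 4981491) = -709022*(-1715942) = 1216640628724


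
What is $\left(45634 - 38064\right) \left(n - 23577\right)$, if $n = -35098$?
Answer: $-444169750$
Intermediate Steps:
$\left(45634 - 38064\right) \left(n - 23577\right) = \left(45634 - 38064\right) \left(-35098 - 23577\right) = 7570 \left(-58675\right) = -444169750$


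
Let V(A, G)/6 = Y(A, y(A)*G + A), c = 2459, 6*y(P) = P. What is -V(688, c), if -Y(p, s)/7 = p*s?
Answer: 8167550720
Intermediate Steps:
y(P) = P/6
Y(p, s) = -7*p*s
V(A, G) = -42*A*(A + A*G/6) (V(A, G) = 6*(-7*A*((A/6)*G + A)) = 6*(-7*A*(A*G/6 + A)) = 6*(-7*A*(A + A*G/6)) = -42*A*(A + A*G/6))
-V(688, c) = -(-7)*688²*(6 + 2459) = -(-7)*473344*2465 = -1*(-8167550720) = 8167550720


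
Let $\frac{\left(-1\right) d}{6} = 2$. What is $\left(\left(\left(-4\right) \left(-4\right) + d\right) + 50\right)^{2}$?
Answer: $2916$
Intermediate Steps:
$d = -12$ ($d = \left(-6\right) 2 = -12$)
$\left(\left(\left(-4\right) \left(-4\right) + d\right) + 50\right)^{2} = \left(\left(\left(-4\right) \left(-4\right) - 12\right) + 50\right)^{2} = \left(\left(16 - 12\right) + 50\right)^{2} = \left(4 + 50\right)^{2} = 54^{2} = 2916$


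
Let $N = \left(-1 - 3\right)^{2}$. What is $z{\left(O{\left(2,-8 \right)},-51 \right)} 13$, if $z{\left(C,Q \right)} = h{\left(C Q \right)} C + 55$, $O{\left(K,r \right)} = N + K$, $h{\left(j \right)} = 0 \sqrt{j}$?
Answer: $715$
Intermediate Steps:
$h{\left(j \right)} = 0$
$N = 16$ ($N = \left(-4\right)^{2} = 16$)
$O{\left(K,r \right)} = 16 + K$
$z{\left(C,Q \right)} = 55$ ($z{\left(C,Q \right)} = 0 C + 55 = 0 + 55 = 55$)
$z{\left(O{\left(2,-8 \right)},-51 \right)} 13 = 55 \cdot 13 = 715$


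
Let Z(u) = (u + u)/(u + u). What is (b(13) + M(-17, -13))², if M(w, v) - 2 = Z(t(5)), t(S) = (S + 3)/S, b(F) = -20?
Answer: 289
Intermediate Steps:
t(S) = (3 + S)/S
Z(u) = 1 (Z(u) = (2*u)/((2*u)) = (2*u)*(1/(2*u)) = 1)
M(w, v) = 3 (M(w, v) = 2 + 1 = 3)
(b(13) + M(-17, -13))² = (-20 + 3)² = (-17)² = 289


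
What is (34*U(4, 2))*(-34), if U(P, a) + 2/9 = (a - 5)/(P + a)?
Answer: 7514/9 ≈ 834.89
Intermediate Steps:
U(P, a) = -2/9 + (-5 + a)/(P + a) (U(P, a) = -2/9 + (a - 5)/(P + a) = -2/9 + (-5 + a)/(P + a))
(34*U(4, 2))*(-34) = (34*((-45 - 2*4 + 7*2)/(9*(4 + 2))))*(-34) = (34*((1/9)*(-45 - 8 + 14)/6))*(-34) = (34*((1/9)*(1/6)*(-39)))*(-34) = (34*(-13/18))*(-34) = -221/9*(-34) = 7514/9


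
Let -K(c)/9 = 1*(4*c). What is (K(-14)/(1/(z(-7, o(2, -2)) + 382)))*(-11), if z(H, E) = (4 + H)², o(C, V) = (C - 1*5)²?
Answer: -2167704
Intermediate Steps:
o(C, V) = (-5 + C)² (o(C, V) = (C - 5)² = (-5 + C)²)
K(c) = -36*c (K(c) = -9*4*c = -36*c)
(K(-14)/(1/(z(-7, o(2, -2)) + 382)))*(-11) = ((-36*(-14))/(1/((4 - 7)² + 382)))*(-11) = (504/(1/((-3)² + 382)))*(-11) = (504/(1/(9 + 382)))*(-11) = (504/(1/391))*(-11) = (504*391)*(-11) = 197064*(-11) = -2167704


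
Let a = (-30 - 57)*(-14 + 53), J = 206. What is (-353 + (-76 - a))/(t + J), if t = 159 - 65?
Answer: 247/25 ≈ 9.8800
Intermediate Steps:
a = -3393 (a = -87*39 = -3393)
t = 94
(-353 + (-76 - a))/(t + J) = (-353 + (-76 - 1*(-3393)))/(94 + 206) = (-353 + (-76 + 3393))/300 = (-353 + 3317)*(1/300) = 2964*(1/300) = 247/25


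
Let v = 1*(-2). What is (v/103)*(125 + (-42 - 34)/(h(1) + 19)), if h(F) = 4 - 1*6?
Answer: -4098/1751 ≈ -2.3404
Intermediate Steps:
h(F) = -2 (h(F) = 4 - 6 = -2)
v = -2
(v/103)*(125 + (-42 - 34)/(h(1) + 19)) = (-2/103)*(125 + (-42 - 34)/(-2 + 19)) = (-2*1/103)*(125 - 76/17) = -2*(125 - 76*1/17)/103 = -2*(125 - 76/17)/103 = -2/103*2049/17 = -4098/1751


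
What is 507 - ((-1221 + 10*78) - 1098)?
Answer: 2046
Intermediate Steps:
507 - ((-1221 + 10*78) - 1098) = 507 - ((-1221 + 780) - 1098) = 507 - (-441 - 1098) = 507 - 1*(-1539) = 507 + 1539 = 2046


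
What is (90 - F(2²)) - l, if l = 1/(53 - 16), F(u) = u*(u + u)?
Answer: 2145/37 ≈ 57.973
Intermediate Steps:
F(u) = 2*u² (F(u) = u*(2*u) = 2*u²)
l = 1/37 ≈ 0.027027
(90 - F(2²)) - l = (90 - 2*(2²)²) - 1*1/37 = (90 - 2*4²) - 1/37 = (90 - 2*16) - 1/37 = (90 - 1*32) - 1/37 = (90 - 32) - 1/37 = 58 - 1/37 = 2145/37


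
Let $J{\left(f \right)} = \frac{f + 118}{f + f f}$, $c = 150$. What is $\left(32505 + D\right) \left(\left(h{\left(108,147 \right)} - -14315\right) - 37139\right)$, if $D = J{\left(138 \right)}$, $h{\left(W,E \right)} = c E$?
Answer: $- \frac{80432940414}{3197} \approx -2.5159 \cdot 10^{7}$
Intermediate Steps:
$h{\left(W,E \right)} = 150 E$
$J{\left(f \right)} = \frac{118 + f}{f + f^{2}}$
$D = \frac{128}{9591}$ ($D = \frac{118 + 138}{138 \left(1 + 138\right)} = \frac{1}{138} \cdot \frac{1}{139} \cdot 256 = \frac{128}{9591} \approx 0.013346$)
$\left(32505 + D\right) \left(\left(h{\left(108,147 \right)} - -14315\right) - 37139\right) = \left(32505 + \frac{128}{9591}\right) \left(\left(150 \cdot 147 - -14315\right) - 37139\right) = \frac{311755583 \left(\left(22050 + 14315\right) - 37139\right)}{9591} = \frac{311755583 \left(36365 - 37139\right)}{9591} = \frac{311755583}{9591} \left(-774\right) = - \frac{80432940414}{3197}$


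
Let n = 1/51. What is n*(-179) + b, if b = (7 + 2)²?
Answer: 3952/51 ≈ 77.490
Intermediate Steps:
n = 1/51 ≈ 0.019608
b = 81 (b = 9² = 81)
n*(-179) + b = (1/51)*(-179) + 81 = -179/51 + 81 = 3952/51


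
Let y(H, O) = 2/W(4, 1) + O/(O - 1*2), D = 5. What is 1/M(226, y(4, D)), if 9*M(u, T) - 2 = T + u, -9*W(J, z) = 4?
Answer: 54/1351 ≈ 0.039970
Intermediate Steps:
W(J, z) = -4/9 (W(J, z) = -⅑*4 = -4/9)
y(H, O) = -9/2 + O/(-2 + O) (y(H, O) = 2/(-4/9) + O/(O - 1*2) = 2*(-9/4) + O/(O - 2) = -9/2 + O/(-2 + O))
M(u, T) = 2/9 + T/9 + u/9 (M(u, T) = 2/9 + (T + u)/9 = 2/9 + (T/9 + u/9) = 2/9 + T/9 + u/9)
1/M(226, y(4, D)) = 1/(2/9 + ((18 - 7*5)/(2*(-2 + 5)))/9 + (⅑)*226) = 1/(2/9 + ((½)*(18 - 35)/3)/9 + 226/9) = 1/(2/9 + ((½)*(⅓)*(-17))/9 + 226/9) = 1/(2/9 + (⅑)*(-17/6) + 226/9) = 1/(2/9 - 17/54 + 226/9) = 1/(1351/54) = 54/1351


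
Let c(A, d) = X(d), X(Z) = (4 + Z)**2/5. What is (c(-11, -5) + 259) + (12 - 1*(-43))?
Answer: 1571/5 ≈ 314.20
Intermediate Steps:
X(Z) = (4 + Z)**2/5 (X(Z) = (4 + Z)**2*(1/5) = (4 + Z)**2/5)
c(A, d) = (4 + d)**2/5
(c(-11, -5) + 259) + (12 - 1*(-43)) = ((4 - 5)**2/5 + 259) + (12 - 1*(-43)) = ((1/5)*(-1)**2 + 259) + (12 + 43) = ((1/5)*1 + 259) + 55 = (1/5 + 259) + 55 = 1296/5 + 55 = 1571/5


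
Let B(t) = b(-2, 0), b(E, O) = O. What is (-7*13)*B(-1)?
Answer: 0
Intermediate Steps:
B(t) = 0
(-7*13)*B(-1) = -7*13*0 = -91*0 = 0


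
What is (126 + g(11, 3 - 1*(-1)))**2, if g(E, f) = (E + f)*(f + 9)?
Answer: 103041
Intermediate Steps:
g(E, f) = (9 + f)*(E + f) (g(E, f) = (E + f)*(9 + f) = (9 + f)*(E + f))
(126 + g(11, 3 - 1*(-1)))**2 = (126 + ((3 - 1*(-1))**2 + 9*11 + 9*(3 - 1*(-1)) + 11*(3 - 1*(-1))))**2 = (126 + ((3 + 1)**2 + 99 + 9*(3 + 1) + 11*(3 + 1)))**2 = (126 + (4**2 + 99 + 9*4 + 11*4))**2 = (126 + (16 + 99 + 36 + 44))**2 = (126 + 195)**2 = 321**2 = 103041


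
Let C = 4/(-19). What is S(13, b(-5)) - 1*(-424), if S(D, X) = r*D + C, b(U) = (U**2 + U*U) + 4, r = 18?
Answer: 12498/19 ≈ 657.79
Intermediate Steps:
b(U) = 4 + 2*U**2 (b(U) = (U**2 + U**2) + 4 = 2*U**2 + 4 = 4 + 2*U**2)
C = -4/19 (C = 4*(-1/19) = -4/19 ≈ -0.21053)
S(D, X) = -4/19 + 18*D (S(D, X) = 18*D - 4/19 = -4/19 + 18*D)
S(13, b(-5)) - 1*(-424) = (-4/19 + 18*13) - 1*(-424) = (-4/19 + 234) + 424 = 4442/19 + 424 = 12498/19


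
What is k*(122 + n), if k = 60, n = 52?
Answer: 10440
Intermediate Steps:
k*(122 + n) = 60*(122 + 52) = 60*174 = 10440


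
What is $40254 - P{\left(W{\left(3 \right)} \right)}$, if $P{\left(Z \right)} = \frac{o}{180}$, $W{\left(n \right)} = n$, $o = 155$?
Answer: $\frac{1449113}{36} \approx 40253.0$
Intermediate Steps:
$P{\left(Z \right)} = \frac{31}{36}$ ($P{\left(Z \right)} = \frac{155}{180} = 155 \cdot \frac{1}{180} = \frac{31}{36}$)
$40254 - P{\left(W{\left(3 \right)} \right)} = 40254 - \frac{31}{36} = \frac{1449113}{36}$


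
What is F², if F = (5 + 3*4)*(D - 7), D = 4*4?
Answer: 23409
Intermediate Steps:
D = 16
F = 153 (F = (5 + 3*4)*(16 - 7) = (5 + 12)*9 = 17*9 = 153)
F² = 153² = 23409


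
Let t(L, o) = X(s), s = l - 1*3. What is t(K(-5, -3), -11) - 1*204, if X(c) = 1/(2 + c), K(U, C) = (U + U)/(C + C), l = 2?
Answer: -203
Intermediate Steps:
s = -1 (s = 2 - 1*3 = 2 - 3 = -1)
K(U, C) = U/C (K(U, C) = (2*U)/((2*C)) = (2*U)*(1/(2*C)) = U/C)
t(L, o) = 1 (t(L, o) = 1/(2 - 1) = 1/1 = 1)
t(K(-5, -3), -11) - 1*204 = 1 - 1*204 = 1 - 204 = -203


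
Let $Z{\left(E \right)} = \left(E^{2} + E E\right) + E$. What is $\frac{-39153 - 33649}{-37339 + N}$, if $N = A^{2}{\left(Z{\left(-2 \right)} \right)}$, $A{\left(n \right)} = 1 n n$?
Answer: $\frac{72802}{36043} \approx 2.0199$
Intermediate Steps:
$Z{\left(E \right)} = E + 2 E^{2}$ ($Z{\left(E \right)} = \left(E^{2} + E^{2}\right) + E = 2 E^{2} + E = E + 2 E^{2}$)
$A{\left(n \right)} = n^{2}$ ($A{\left(n \right)} = n n = n^{2}$)
$N = 1296$ ($N = \left(\left(- 2 \left(1 + 2 \left(-2\right)\right)\right)^{2}\right)^{2} = \left(\left(- 2 \left(1 - 4\right)\right)^{2}\right)^{2} = \left(\left(\left(-2\right) \left(-3\right)\right)^{2}\right)^{2} = \left(6^{2}\right)^{2} = 36^{2} = 1296$)
$\frac{-39153 - 33649}{-37339 + N} = \frac{-39153 - 33649}{-37339 + 1296} = - \frac{72802}{-36043} = \left(-72802\right) \left(- \frac{1}{36043}\right) = \frac{72802}{36043}$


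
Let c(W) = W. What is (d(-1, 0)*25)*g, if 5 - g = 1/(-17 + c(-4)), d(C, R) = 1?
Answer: 2650/21 ≈ 126.19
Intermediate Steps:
g = 106/21 (g = 5 - 1/(-17 - 4) = 5 - 1/(-21) = 5 - 1*(-1/21) = 5 + 1/21 = 106/21 ≈ 5.0476)
(d(-1, 0)*25)*g = (1*25)*(106/21) = 25*(106/21) = 2650/21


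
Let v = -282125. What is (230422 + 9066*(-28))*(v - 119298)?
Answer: 9403735198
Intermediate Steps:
(230422 + 9066*(-28))*(v - 119298) = (230422 + 9066*(-28))*(-282125 - 119298) = (230422 - 253848)*(-401423) = -23426*(-401423) = 9403735198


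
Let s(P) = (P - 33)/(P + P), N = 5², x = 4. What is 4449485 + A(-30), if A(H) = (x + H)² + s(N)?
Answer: 111254021/25 ≈ 4.4502e+6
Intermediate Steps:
N = 25
s(P) = (-33 + P)/(2*P) (s(P) = (-33 + P)/((2*P)) = (-33 + P)*(1/(2*P)) = (-33 + P)/(2*P))
A(H) = -4/25 + (4 + H)² (A(H) = (4 + H)² + (½)*(-33 + 25)/25 = (4 + H)² + (½)*(1/25)*(-8) = (4 + H)² - 4/25 = -4/25 + (4 + H)²)
4449485 + A(-30) = 4449485 + (-4/25 + (4 - 30)²) = 4449485 + (-4/25 + (-26)²) = 4449485 + (-4/25 + 676) = 4449485 + 16896/25 = 111254021/25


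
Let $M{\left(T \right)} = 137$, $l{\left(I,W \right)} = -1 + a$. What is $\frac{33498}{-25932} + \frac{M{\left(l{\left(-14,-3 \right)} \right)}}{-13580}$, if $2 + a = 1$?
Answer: $- \frac{38204627}{29346380} \approx -1.3019$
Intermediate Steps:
$a = -1$ ($a = -2 + 1 = -1$)
$l{\left(I,W \right)} = -2$ ($l{\left(I,W \right)} = -1 - 1 = -2$)
$\frac{33498}{-25932} + \frac{M{\left(l{\left(-14,-3 \right)} \right)}}{-13580} = \frac{33498}{-25932} + \frac{137}{-13580} = 33498 \left(- \frac{1}{25932}\right) + 137 \left(- \frac{1}{13580}\right) = - \frac{5583}{4322} - \frac{137}{13580} = - \frac{38204627}{29346380}$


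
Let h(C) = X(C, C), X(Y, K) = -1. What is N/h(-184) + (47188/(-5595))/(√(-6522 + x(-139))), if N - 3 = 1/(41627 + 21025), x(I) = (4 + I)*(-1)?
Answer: -187957/62652 + 47188*I*√6387/35735265 ≈ -3.0 + 0.10553*I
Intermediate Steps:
x(I) = -4 - I
N = 187957/62652 (N = 3 + 1/(41627 + 21025) = 3 + 1/62652 = 187957/62652 ≈ 3.0000)
h(C) = -1
N/h(-184) + (47188/(-5595))/(√(-6522 + x(-139))) = (187957/62652)/(-1) + (47188/(-5595))/(√(-6522 + (-4 - 1*(-139)))) = (187957/62652)*(-1) + (47188*(-1/5595))/(√(-6522 + (-4 + 139))) = -187957/62652 - 47188/(5595*√(-6522 + 135)) = -187957/62652 - 47188*(-I*√6387/6387)/5595 = -187957/62652 - (-47188)*I*√6387/35735265 = -187957/62652 + 47188*I*√6387/35735265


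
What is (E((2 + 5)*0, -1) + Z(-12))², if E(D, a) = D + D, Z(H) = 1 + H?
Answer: 121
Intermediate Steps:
E(D, a) = 2*D
(E((2 + 5)*0, -1) + Z(-12))² = (2*((2 + 5)*0) + (1 - 12))² = (2*(7*0) - 11)² = (2*0 - 11)² = (0 - 11)² = (-11)² = 121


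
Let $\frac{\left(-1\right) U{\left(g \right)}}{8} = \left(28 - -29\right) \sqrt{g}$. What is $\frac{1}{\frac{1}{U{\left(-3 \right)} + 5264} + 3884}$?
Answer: $\frac{110047334800}{427423868808577} - \frac{456 i \sqrt{3}}{427423868808577} \approx 0.00025747 - 1.8478 \cdot 10^{-12} i$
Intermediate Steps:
$U{\left(g \right)} = - 456 \sqrt{g}$ ($U{\left(g \right)} = - 8 \left(28 - -29\right) \sqrt{g} = - 8 \left(28 + 29\right) \sqrt{g} = - 8 \cdot 57 \sqrt{g} = - 456 \sqrt{g}$)
$\frac{1}{\frac{1}{U{\left(-3 \right)} + 5264} + 3884} = \frac{1}{\frac{1}{- 456 \sqrt{-3} + 5264} + 3884} = \frac{1}{\frac{1}{- 456 i \sqrt{3} + 5264} + 3884} = \frac{1}{\frac{1}{5264 - 456 i \sqrt{3}} + 3884} = \frac{1}{3884 + \frac{1}{5264 - 456 i \sqrt{3}}}$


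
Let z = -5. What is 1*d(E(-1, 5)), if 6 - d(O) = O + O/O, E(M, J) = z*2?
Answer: 15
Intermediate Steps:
E(M, J) = -10 (E(M, J) = -5*2 = -10)
d(O) = 5 - O (d(O) = 6 - (O + O/O) = 6 - (O + 1) = 6 - (1 + O) = 6 + (-1 - O) = 5 - O)
1*d(E(-1, 5)) = 1*(5 - 1*(-10)) = 1*(5 + 10) = 1*15 = 15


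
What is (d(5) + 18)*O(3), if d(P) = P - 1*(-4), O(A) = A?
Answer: 81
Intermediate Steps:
d(P) = 4 + P (d(P) = P + 4 = 4 + P)
(d(5) + 18)*O(3) = ((4 + 5) + 18)*3 = (9 + 18)*3 = 27*3 = 81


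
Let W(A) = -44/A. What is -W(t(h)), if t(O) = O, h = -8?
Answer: -11/2 ≈ -5.5000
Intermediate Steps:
-W(t(h)) = -(-44)/(-8) = -(-44)*(-1)/8 = -1*11/2 = -11/2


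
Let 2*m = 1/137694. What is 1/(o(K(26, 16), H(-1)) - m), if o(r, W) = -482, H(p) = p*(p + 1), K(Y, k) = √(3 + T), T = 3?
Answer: -275388/132737017 ≈ -0.0020747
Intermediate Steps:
K(Y, k) = √6 (K(Y, k) = √(3 + 3) = √6)
H(p) = p*(1 + p)
m = 1/275388 (m = (½)/137694 = (½)*(1/137694) = 1/275388 ≈ 3.6312e-6)
1/(o(K(26, 16), H(-1)) - m) = 1/(-482 - 1*1/275388) = 1/(-482 - 1/275388) = 1/(-132737017/275388) = -275388/132737017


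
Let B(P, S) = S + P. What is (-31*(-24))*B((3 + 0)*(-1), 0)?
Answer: -2232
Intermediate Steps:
B(P, S) = P + S
(-31*(-24))*B((3 + 0)*(-1), 0) = (-31*(-24))*((3 + 0)*(-1) + 0) = 744*(3*(-1) + 0) = 744*(-3 + 0) = 744*(-3) = -2232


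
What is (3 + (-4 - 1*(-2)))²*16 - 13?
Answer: 3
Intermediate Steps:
(3 + (-4 - 1*(-2)))²*16 - 13 = (3 + (-4 + 2))²*16 - 13 = (3 - 2)²*16 - 13 = 1²*16 - 13 = 1*16 - 13 = 16 - 13 = 3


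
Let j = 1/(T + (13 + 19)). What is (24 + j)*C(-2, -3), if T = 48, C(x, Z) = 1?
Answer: 1921/80 ≈ 24.013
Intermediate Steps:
j = 1/80 (j = 1/(48 + (13 + 19)) = 1/(48 + 32) = 1/80 ≈ 0.012500)
(24 + j)*C(-2, -3) = (24 + 1/80)*1 = (1921/80)*1 = 1921/80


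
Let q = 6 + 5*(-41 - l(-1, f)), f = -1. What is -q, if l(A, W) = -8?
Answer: 159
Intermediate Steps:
q = -159 (q = 6 + 5*(-41 - 1*(-8)) = 6 + 5*(-41 + 8) = 6 + 5*(-33) = 6 - 165 = -159)
-q = -1*(-159) = 159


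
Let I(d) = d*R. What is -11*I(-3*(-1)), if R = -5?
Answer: 165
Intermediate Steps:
I(d) = -5*d (I(d) = d*(-5) = -5*d)
-11*I(-3*(-1)) = -(-55)*(-3*(-1)) = -(-55)*3 = -11*(-15) = 165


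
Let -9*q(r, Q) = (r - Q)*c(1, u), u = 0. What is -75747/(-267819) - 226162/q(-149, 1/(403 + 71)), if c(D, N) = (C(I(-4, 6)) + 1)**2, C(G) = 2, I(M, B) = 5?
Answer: -9568352686001/6305084171 ≈ -1517.6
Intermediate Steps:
c(D, N) = 9 (c(D, N) = (2 + 1)**2 = 3**2 = 9)
q(r, Q) = Q - r (q(r, Q) = -(r - Q)*9/9 = -(-9*Q + 9*r)/9 = Q - r)
-75747/(-267819) - 226162/q(-149, 1/(403 + 71)) = -75747/(-267819) - 226162/(1/(403 + 71) - 1*(-149)) = -75747*(-1/267819) - 226162/(1/474 + 149) = 25249/89273 - 226162/(1/474 + 149) = 25249/89273 - 226162/70627/474 = 25249/89273 - 226162*474/70627 = 25249/89273 - 107200788/70627 = -9568352686001/6305084171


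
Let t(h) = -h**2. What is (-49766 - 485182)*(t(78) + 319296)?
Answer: -167552132976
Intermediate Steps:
(-49766 - 485182)*(t(78) + 319296) = (-49766 - 485182)*(-1*78**2 + 319296) = -534948*(-1*6084 + 319296) = -534948*(-6084 + 319296) = -534948*313212 = -167552132976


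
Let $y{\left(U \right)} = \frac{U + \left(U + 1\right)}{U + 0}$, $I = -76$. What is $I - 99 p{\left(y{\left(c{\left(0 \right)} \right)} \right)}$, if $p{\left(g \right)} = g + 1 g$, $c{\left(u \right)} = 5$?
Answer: $- \frac{2558}{5} \approx -511.6$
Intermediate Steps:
$y{\left(U \right)} = \frac{1 + 2 U}{U}$ ($y{\left(U \right)} = \frac{U + \left(1 + U\right)}{U} = \frac{1 + 2 U}{U}$)
$p{\left(g \right)} = 2 g$ ($p{\left(g \right)} = g + g = 2 g$)
$I - 99 p{\left(y{\left(c{\left(0 \right)} \right)} \right)} = -76 - 99 \cdot 2 \left(2 + \frac{1}{5}\right) = -76 - 99 \cdot 2 \cdot \frac{11}{5} = -76 - \frac{2178}{5} = - \frac{2558}{5}$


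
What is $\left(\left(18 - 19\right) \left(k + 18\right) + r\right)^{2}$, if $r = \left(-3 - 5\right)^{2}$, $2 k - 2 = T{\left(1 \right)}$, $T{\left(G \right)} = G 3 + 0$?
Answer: $\frac{7569}{4} \approx 1892.3$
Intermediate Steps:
$T{\left(G \right)} = 3 G$ ($T{\left(G \right)} = 3 G + 0 = 3 G$)
$k = \frac{5}{2}$ ($k = 1 + \frac{3 \cdot 1}{2} = 1 + \frac{1}{2} \cdot 3 = 1 + \frac{3}{2} = \frac{5}{2} \approx 2.5$)
$r = 64$ ($r = \left(-8\right)^{2} = 64$)
$\left(\left(18 - 19\right) \left(k + 18\right) + r\right)^{2} = \left(\left(18 - 19\right) \left(\frac{5}{2} + 18\right) + 64\right)^{2} = \left(\left(-1\right) \frac{41}{2} + 64\right)^{2} = \left(- \frac{41}{2} + 64\right)^{2} = \left(\frac{87}{2}\right)^{2} = \frac{7569}{4}$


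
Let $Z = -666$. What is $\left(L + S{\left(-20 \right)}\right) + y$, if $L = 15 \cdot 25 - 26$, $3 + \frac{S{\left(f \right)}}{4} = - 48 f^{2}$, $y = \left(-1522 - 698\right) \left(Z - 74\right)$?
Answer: $1566337$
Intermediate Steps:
$y = 1642800$ ($y = \left(-1522 - 698\right) \left(-666 - 74\right) = \left(-2220\right) \left(-740\right) = 1642800$)
$S{\left(f \right)} = -12 - 192 f^{2}$ ($S{\left(f \right)} = -12 + 4 \left(- 48 f^{2}\right) = -12 - 192 f^{2}$)
$L = 349$ ($L = 375 - 26 = 349$)
$\left(L + S{\left(-20 \right)}\right) + y = \left(349 - \left(12 + 192 \left(-20\right)^{2}\right)\right) + 1642800 = \left(349 - 76812\right) + 1642800 = -76463 + 1642800 = 1566337$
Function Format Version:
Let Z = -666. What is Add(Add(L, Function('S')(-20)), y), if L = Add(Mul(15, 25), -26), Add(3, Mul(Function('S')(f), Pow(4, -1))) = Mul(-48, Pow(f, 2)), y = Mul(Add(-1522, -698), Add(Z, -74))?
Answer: 1566337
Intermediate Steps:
y = 1642800 (y = Mul(Add(-1522, -698), Add(-666, -74)) = Mul(-2220, -740) = 1642800)
Function('S')(f) = Add(-12, Mul(-192, Pow(f, 2))) (Function('S')(f) = Add(-12, Mul(4, Mul(-48, Pow(f, 2)))) = Add(-12, Mul(-192, Pow(f, 2))))
L = 349 (L = Add(375, -26) = 349)
Add(Add(L, Function('S')(-20)), y) = Add(Add(349, Add(-12, Mul(-192, Pow(-20, 2)))), 1642800) = Add(Add(349, Add(-12, Mul(-192, 400))), 1642800) = Add(Add(349, Add(-12, -76800)), 1642800) = Add(Add(349, -76812), 1642800) = Add(-76463, 1642800) = 1566337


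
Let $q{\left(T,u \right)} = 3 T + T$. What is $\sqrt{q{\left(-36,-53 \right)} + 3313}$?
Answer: $\sqrt{3169} \approx 56.294$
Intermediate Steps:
$q{\left(T,u \right)} = 4 T$
$\sqrt{q{\left(-36,-53 \right)} + 3313} = \sqrt{4 \left(-36\right) + 3313} = \sqrt{-144 + 3313} = \sqrt{3169}$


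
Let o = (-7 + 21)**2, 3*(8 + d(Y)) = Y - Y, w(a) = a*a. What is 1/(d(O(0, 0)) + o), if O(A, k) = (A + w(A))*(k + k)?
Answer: 1/188 ≈ 0.0053191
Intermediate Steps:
w(a) = a**2
O(A, k) = 2*k*(A + A**2) (O(A, k) = (A + A**2)*(k + k) = (A + A**2)*(2*k) = 2*k*(A + A**2))
d(Y) = -8 (d(Y) = -8 + (Y - Y)/3 = -8 + (1/3)*0 = -8 + 0 = -8)
o = 196 (o = 14**2 = 196)
1/(d(O(0, 0)) + o) = 1/(-8 + 196) = 1/188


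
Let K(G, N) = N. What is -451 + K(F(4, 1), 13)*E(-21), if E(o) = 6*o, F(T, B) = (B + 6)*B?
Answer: -2089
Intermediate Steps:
F(T, B) = B*(6 + B) (F(T, B) = (6 + B)*B = B*(6 + B))
-451 + K(F(4, 1), 13)*E(-21) = -451 + 13*(6*(-21)) = -451 + 13*(-126) = -451 - 1638 = -2089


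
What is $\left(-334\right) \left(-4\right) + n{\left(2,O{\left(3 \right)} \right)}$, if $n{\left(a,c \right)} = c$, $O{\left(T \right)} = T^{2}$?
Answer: $1345$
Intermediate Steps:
$\left(-334\right) \left(-4\right) + n{\left(2,O{\left(3 \right)} \right)} = \left(-334\right) \left(-4\right) + 3^{2} = 1336 + 9 = 1345$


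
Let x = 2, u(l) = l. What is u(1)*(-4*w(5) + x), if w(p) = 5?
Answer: -18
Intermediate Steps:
u(1)*(-4*w(5) + x) = 1*(-4*5 + 2) = 1*(-20 + 2) = 1*(-18) = -18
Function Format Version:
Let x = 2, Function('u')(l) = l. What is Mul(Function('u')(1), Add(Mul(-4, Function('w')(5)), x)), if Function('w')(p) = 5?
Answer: -18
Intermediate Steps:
Mul(Function('u')(1), Add(Mul(-4, Function('w')(5)), x)) = Mul(1, Add(Mul(-4, 5), 2)) = Mul(1, Add(-20, 2)) = Mul(1, -18) = -18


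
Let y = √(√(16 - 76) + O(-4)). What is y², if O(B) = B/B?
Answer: 1 + 2*I*√15 ≈ 1.0 + 7.746*I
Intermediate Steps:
O(B) = 1
y = √(1 + 2*I*√15) (y = √(√(16 - 76) + 1) = √(√(-60) + 1) = √(2*I*√15 + 1) = √(1 + 2*I*√15) ≈ 2.0988 + 1.8453*I)
y² = (√(1 + 2*I*√15))² = 1 + 2*I*√15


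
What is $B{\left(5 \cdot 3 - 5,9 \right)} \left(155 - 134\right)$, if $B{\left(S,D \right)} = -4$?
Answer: $-84$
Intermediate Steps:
$B{\left(5 \cdot 3 - 5,9 \right)} \left(155 - 134\right) = - 4 \left(155 - 134\right) = \left(-4\right) 21 = -84$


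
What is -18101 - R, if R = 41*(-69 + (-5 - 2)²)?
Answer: -17281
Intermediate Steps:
R = -820 (R = 41*(-69 + (-7)²) = 41*(-69 + 49) = 41*(-20) = -820)
-18101 - R = -18101 - 1*(-820) = -18101 + 820 = -17281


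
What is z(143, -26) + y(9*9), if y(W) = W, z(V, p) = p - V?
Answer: -88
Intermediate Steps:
z(143, -26) + y(9*9) = (-26 - 1*143) + 9*9 = (-26 - 143) + 81 = -169 + 81 = -88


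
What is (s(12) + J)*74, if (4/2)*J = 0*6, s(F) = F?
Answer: 888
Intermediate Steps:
J = 0 (J = (0*6)/2 = (1/2)*0 = 0)
(s(12) + J)*74 = (12 + 0)*74 = 12*74 = 888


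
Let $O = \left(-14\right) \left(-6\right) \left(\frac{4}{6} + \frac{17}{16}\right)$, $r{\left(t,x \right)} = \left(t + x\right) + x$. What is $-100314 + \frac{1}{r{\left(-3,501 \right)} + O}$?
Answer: $- \frac{459137174}{4577} \approx -1.0031 \cdot 10^{5}$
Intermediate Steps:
$r{\left(t,x \right)} = t + 2 x$
$O = \frac{581}{4}$ ($O = 84 \left(4 \cdot \frac{1}{6} + 17 \cdot \frac{1}{16}\right) = 84 \left(\frac{2}{3} + \frac{17}{16}\right) = 84 \cdot \frac{83}{48} = \frac{581}{4} \approx 145.25$)
$-100314 + \frac{1}{r{\left(-3,501 \right)} + O} = -100314 + \frac{1}{\left(-3 + 2 \cdot 501\right) + \frac{581}{4}} = -100314 + \frac{1}{\left(-3 + 1002\right) + \frac{581}{4}} = -100314 + \frac{1}{999 + \frac{581}{4}} = -100314 + \frac{1}{\frac{4577}{4}} = -100314 + \frac{4}{4577} = - \frac{459137174}{4577}$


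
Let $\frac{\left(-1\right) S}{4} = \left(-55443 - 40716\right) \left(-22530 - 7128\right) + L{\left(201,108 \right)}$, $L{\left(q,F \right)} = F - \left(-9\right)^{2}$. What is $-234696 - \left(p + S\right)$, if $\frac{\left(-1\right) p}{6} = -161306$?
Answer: $11406332064$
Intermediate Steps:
$p = 967836$ ($p = \left(-6\right) \left(-161306\right) = 967836$)
$L{\left(q,F \right)} = -81 + F$ ($L{\left(q,F \right)} = F - 81 = -81 + F$)
$S = -11407534596$ ($S = - 4 \left(\left(-55443 - 40716\right) \left(-22530 - 7128\right) + \left(-81 + 108\right)\right) = - 4 \left(\left(-96159\right) \left(-29658\right) + 27\right) = - 4 \left(2851883622 + 27\right) = \left(-4\right) 2851883649 = -11407534596$)
$-234696 - \left(p + S\right) = -234696 - \left(967836 - 11407534596\right) = -234696 - -11406566760 = -234696 + 11406566760 = 11406332064$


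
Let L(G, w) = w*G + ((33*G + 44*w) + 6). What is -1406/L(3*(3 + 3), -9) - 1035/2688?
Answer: -91019/2688 ≈ -33.861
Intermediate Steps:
L(G, w) = 6 + 33*G + 44*w + G*w (L(G, w) = G*w + (6 + 33*G + 44*w) = 6 + 33*G + 44*w + G*w)
-1406/L(3*(3 + 3), -9) - 1035/2688 = -1406/(6 + 33*(3*(3 + 3)) + 44*(-9) + (3*(3 + 3))*(-9)) - 1035/2688 = -1406/(6 + 33*(3*6) - 396 + (3*6)*(-9)) - 1035*1/2688 = -1406/(6 + 33*18 - 396 + 18*(-9)) - 345/896 = -1406/(6 + 594 - 396 - 162) - 345/896 = -1406/42 - 345/896 = -1406*1/42 - 345/896 = -703/21 - 345/896 = -91019/2688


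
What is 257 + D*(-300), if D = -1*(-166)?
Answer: -49543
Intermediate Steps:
D = 166
257 + D*(-300) = 257 + 166*(-300) = 257 - 49800 = -49543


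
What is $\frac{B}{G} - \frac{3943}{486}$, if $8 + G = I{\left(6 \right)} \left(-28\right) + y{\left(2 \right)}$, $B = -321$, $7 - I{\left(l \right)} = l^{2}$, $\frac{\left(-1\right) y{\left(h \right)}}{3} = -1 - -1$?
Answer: $- \frac{554363}{65124} \approx -8.5124$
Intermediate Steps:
$y{\left(h \right)} = 0$ ($y{\left(h \right)} = - 3 \left(-1 - -1\right) = - 3 \left(-1 + 1\right) = \left(-3\right) 0 = 0$)
$I{\left(l \right)} = 7 - l^{2}$
$G = 804$ ($G = -8 + \left(\left(7 - 6^{2}\right) \left(-28\right) + 0\right) = -8 + \left(\left(7 - 36\right) \left(-28\right) + 0\right) = -8 + \left(\left(-29\right) \left(-28\right) + 0\right) = -8 + \left(812 + 0\right) = -8 + 812 = 804$)
$\frac{B}{G} - \frac{3943}{486} = - \frac{321}{804} - \frac{3943}{486} = \left(-321\right) \frac{1}{804} - \frac{3943}{486} = - \frac{107}{268} - \frac{3943}{486} = - \frac{554363}{65124}$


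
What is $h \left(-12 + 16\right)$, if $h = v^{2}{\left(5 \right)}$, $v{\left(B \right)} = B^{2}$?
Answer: $2500$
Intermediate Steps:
$h = 625$ ($h = \left(5^{2}\right)^{2} = 25^{2} = 625$)
$h \left(-12 + 16\right) = 625 \left(-12 + 16\right) = 625 \cdot 4 = 2500$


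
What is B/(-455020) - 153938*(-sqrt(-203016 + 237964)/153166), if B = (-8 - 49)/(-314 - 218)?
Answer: -3/12740560 + 153938*sqrt(8737)/76583 ≈ 187.89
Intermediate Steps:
B = 3/28 (B = -57/(-532) = -57*(-1/532) = 3/28 ≈ 0.10714)
B/(-455020) - 153938*(-sqrt(-203016 + 237964)/153166) = (3/28)/(-455020) - 153938*(-sqrt(-203016 + 237964)/153166) = (3/28)*(-1/455020) - 153938*(-sqrt(8737)/76583) = -3/12740560 - 153938*(-sqrt(8737)/76583) = -3/12740560 - (-153938)*sqrt(8737)/76583 = -3/12740560 + 153938*sqrt(8737)/76583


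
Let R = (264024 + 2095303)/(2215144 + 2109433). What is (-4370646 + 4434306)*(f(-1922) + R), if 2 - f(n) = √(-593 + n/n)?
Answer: 700799900460/4324577 - 254640*I*√37 ≈ 1.6205e+5 - 1.5489e+6*I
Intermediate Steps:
f(n) = 2 - 4*I*√37 (f(n) = 2 - √(-593 + n/n) = 2 - √(-593 + 1) = 2 - √(-592) = 2 - 4*I*√37)
R = 2359327/4324577 ≈ 0.54556
(-4370646 + 4434306)*(f(-1922) + R) = (-4370646 + 4434306)*((2 - 4*I*√37) + 2359327/4324577) = 63660*(11008481/4324577 - 4*I*√37) = 700799900460/4324577 - 254640*I*√37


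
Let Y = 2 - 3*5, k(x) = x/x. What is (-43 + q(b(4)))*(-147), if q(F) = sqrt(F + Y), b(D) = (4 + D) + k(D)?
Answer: 6321 - 294*I ≈ 6321.0 - 294.0*I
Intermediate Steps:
k(x) = 1
b(D) = 5 + D (b(D) = (4 + D) + 1 = 5 + D)
Y = -13 (Y = 2 - 15 = -13)
q(F) = sqrt(-13 + F) (q(F) = sqrt(F - 13) = sqrt(-13 + F))
(-43 + q(b(4)))*(-147) = (-43 + sqrt(-13 + (5 + 4)))*(-147) = (-43 + sqrt(-13 + 9))*(-147) = (-43 + sqrt(-4))*(-147) = (-43 + 2*I)*(-147) = 6321 - 294*I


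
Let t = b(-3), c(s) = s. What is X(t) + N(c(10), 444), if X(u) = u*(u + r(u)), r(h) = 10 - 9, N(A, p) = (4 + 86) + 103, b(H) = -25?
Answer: 793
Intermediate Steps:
N(A, p) = 193 (N(A, p) = 90 + 103 = 193)
r(h) = 1
t = -25
X(u) = u*(1 + u) (X(u) = u*(u + 1) = u*(1 + u))
X(t) + N(c(10), 444) = -25*(1 - 25) + 193 = -25*(-24) + 193 = 600 + 193 = 793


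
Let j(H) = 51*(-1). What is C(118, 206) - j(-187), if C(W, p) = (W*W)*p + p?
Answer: 2868601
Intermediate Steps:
j(H) = -51
C(W, p) = p + p*W² (C(W, p) = W²*p + p = p*W² + p = p + p*W²)
C(118, 206) - j(-187) = 206*(1 + 118²) - 1*(-51) = 206*(1 + 13924) + 51 = 206*13925 + 51 = 2868550 + 51 = 2868601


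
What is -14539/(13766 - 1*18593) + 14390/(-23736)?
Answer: 45939529/19095612 ≈ 2.4058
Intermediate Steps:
-14539/(13766 - 1*18593) + 14390/(-23736) = -14539/(13766 - 18593) + 14390*(-1/23736) = -14539/(-4827) - 7195/11868 = -14539*(-1/4827) - 7195/11868 = 14539/4827 - 7195/11868 = 45939529/19095612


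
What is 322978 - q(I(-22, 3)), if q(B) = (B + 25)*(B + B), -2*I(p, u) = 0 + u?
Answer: 646097/2 ≈ 3.2305e+5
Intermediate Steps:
I(p, u) = -u/2 (I(p, u) = -(0 + u)/2 = -u/2)
q(B) = 2*B*(25 + B) (q(B) = (25 + B)*(2*B) = 2*B*(25 + B))
322978 - q(I(-22, 3)) = 322978 - 2*(-1/2*3)*(25 - 1/2*3) = 322978 - 2*(-3)*(25 - 3/2)/2 = 322978 - 2*(-3)*47/(2*2) = 322978 - 1*(-141/2) = 322978 + 141/2 = 646097/2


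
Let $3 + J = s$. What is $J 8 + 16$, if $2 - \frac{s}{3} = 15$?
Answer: $-320$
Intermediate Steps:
$s = -39$ ($s = 6 - 45 = -39$)
$J = -42$ ($J = -3 - 39 = -42$)
$J 8 + 16 = \left(-42\right) 8 + 16 = -336 + 16 = -320$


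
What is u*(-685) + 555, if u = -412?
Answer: 282775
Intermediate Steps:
u*(-685) + 555 = -412*(-685) + 555 = 282220 + 555 = 282775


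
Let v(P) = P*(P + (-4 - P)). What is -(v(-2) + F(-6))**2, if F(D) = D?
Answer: -4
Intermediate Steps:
v(P) = -4*P (v(P) = P*(-4) = -4*P)
-(v(-2) + F(-6))**2 = -(-4*(-2) - 6)**2 = -(8 - 6)**2 = -1*2**2 = -1*4 = -4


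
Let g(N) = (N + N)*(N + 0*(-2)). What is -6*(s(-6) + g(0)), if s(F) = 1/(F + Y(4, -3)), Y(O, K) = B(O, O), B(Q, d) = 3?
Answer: 2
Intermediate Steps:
Y(O, K) = 3
s(F) = 1/(3 + F) (s(F) = 1/(F + 3) = 1/(3 + F))
g(N) = 2*N² (g(N) = (2*N)*(N + 0) = (2*N)*N = 2*N²)
-6*(s(-6) + g(0)) = -6*(1/(3 - 6) + 2*0²) = -6*(1/(-3) + 2*0) = -6*(-⅓ + 0) = -6*(-⅓) = 2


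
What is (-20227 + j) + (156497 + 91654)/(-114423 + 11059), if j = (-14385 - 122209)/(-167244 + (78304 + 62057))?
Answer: -56198013092641/2778734412 ≈ -20224.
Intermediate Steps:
j = 136594/26883 (j = -136594/(-167244 + 140361) = -136594/(-26883) = -136594*(-1/26883) = 136594/26883 ≈ 5.0811)
(-20227 + j) + (156497 + 91654)/(-114423 + 11059) = (-20227 + 136594/26883) + (156497 + 91654)/(-114423 + 11059) = -543625847/26883 + 248151/(-103364) = -543625847/26883 + 248151*(-1/103364) = -543625847/26883 - 248151/103364 = -56198013092641/2778734412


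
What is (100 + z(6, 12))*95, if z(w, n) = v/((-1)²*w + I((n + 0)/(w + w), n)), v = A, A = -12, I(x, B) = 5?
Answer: 103360/11 ≈ 9396.4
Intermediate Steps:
v = -12
z(w, n) = -12/(5 + w) (z(w, n) = -12/((-1)²*w + 5) = -12/(1*w + 5) = -12/(w + 5) = -12/(5 + w))
(100 + z(6, 12))*95 = (100 - 12/(5 + 6))*95 = (100 - 12/11)*95 = (1088/11)*95 = 103360/11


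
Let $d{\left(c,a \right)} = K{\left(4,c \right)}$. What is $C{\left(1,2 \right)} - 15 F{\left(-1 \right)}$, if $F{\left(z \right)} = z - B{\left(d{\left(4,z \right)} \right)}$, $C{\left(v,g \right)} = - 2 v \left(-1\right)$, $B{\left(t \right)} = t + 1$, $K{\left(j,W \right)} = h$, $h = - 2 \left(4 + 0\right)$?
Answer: $-88$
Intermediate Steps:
$h = -8$ ($h = \left(-2\right) 4 = -8$)
$K{\left(j,W \right)} = -8$
$d{\left(c,a \right)} = -8$
$B{\left(t \right)} = 1 + t$
$C{\left(v,g \right)} = 2 v$
$F{\left(z \right)} = 7 + z$ ($F{\left(z \right)} = z - \left(1 - 8\right) = z - -7 = z + 7 = 7 + z$)
$C{\left(1,2 \right)} - 15 F{\left(-1 \right)} = 2 \cdot 1 - 15 \left(7 - 1\right) = 2 - 90 = -88$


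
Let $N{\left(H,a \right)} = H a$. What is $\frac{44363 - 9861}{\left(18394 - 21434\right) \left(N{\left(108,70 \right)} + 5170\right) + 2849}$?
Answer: $- \frac{34502}{38696351} \approx -0.00089161$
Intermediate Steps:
$\frac{44363 - 9861}{\left(18394 - 21434\right) \left(N{\left(108,70 \right)} + 5170\right) + 2849} = \frac{44363 - 9861}{\left(18394 - 21434\right) \left(108 \cdot 70 + 5170\right) + 2849} = \frac{34502}{- 3040 \left(7560 + 5170\right) + 2849} = \frac{34502}{\left(-3040\right) 12730 + 2849} = \frac{34502}{-38699200 + 2849} = \frac{34502}{-38696351} = 34502 \left(- \frac{1}{38696351}\right) = - \frac{34502}{38696351}$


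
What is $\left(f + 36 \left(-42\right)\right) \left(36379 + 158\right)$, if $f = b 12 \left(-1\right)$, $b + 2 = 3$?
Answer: $-55682388$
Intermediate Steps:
$b = 1$ ($b = -2 + 3 = 1$)
$f = -12$ ($f = 1 \cdot 12 \left(-1\right) = 12 \left(-1\right) = -12$)
$\left(f + 36 \left(-42\right)\right) \left(36379 + 158\right) = \left(-12 + 36 \left(-42\right)\right) \left(36379 + 158\right) = \left(-12 - 1512\right) 36537 = \left(-1524\right) 36537 = -55682388$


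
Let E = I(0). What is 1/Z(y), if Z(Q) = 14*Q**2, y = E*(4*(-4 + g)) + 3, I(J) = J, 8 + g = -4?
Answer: 1/126 ≈ 0.0079365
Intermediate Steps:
g = -12 (g = -8 - 4 = -12)
E = 0
y = 3 (y = 0*(4*(-4 - 12)) + 3 = 0*(4*(-16)) + 3 = 0*(-64) + 3 = 0 + 3 = 3)
1/Z(y) = 1/(14*3**2) = 1/(14*9) = 1/126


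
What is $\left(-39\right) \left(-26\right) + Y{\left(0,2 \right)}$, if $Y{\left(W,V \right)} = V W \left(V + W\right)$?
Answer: $1014$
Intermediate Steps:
$Y{\left(W,V \right)} = V W \left(V + W\right)$
$\left(-39\right) \left(-26\right) + Y{\left(0,2 \right)} = \left(-39\right) \left(-26\right) + 2 \cdot 0 \left(2 + 0\right) = 1014 + 2 \cdot 0 \cdot 2 = 1014 + 0 = 1014$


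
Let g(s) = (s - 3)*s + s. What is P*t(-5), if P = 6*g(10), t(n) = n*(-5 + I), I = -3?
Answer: 19200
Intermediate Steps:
g(s) = s + s*(-3 + s) (g(s) = (-3 + s)*s + s = s*(-3 + s) + s = s + s*(-3 + s))
t(n) = -8*n (t(n) = n*(-5 - 3) = n*(-8) = -8*n)
P = 480 (P = 6*(10*(-2 + 10)) = 6*(10*8) = 6*80 = 480)
P*t(-5) = 480*(-8*(-5)) = 480*40 = 19200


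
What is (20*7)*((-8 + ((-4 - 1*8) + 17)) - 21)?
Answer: -3360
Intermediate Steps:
(20*7)*((-8 + ((-4 - 1*8) + 17)) - 21) = 140*((-8 + ((-4 - 8) + 17)) - 21) = 140*((-8 + (-12 + 17)) - 21) = 140*((-8 + 5) - 21) = 140*(-3 - 21) = 140*(-24) = -3360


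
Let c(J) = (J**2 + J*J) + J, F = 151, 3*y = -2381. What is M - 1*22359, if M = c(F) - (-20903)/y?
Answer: 55638405/2381 ≈ 23368.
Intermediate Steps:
y = -2381/3 (y = (1/3)*(-2381) = -2381/3 ≈ -793.67)
c(J) = J + 2*J**2 (c(J) = (J**2 + J**2) + J = 2*J**2 + J = J + 2*J**2)
M = 108875184/2381 (M = 151*(1 + 2*151) - (-20903)/(-2381/3) = 151*(1 + 302) - (-20903)*(-3)/2381 = 151*303 - 1*62709/2381 = 45753 - 62709/2381 = 108875184/2381 ≈ 45727.)
M - 1*22359 = 108875184/2381 - 1*22359 = 108875184/2381 - 22359 = 55638405/2381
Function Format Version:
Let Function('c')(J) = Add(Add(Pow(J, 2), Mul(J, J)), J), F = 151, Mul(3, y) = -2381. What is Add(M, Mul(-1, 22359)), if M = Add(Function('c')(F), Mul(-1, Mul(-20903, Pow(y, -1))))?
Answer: Rational(55638405, 2381) ≈ 23368.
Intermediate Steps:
y = Rational(-2381, 3) (y = Mul(Rational(1, 3), -2381) = Rational(-2381, 3) ≈ -793.67)
Function('c')(J) = Add(J, Mul(2, Pow(J, 2))) (Function('c')(J) = Add(Add(Pow(J, 2), Pow(J, 2)), J) = Add(Mul(2, Pow(J, 2)), J) = Add(J, Mul(2, Pow(J, 2))))
M = Rational(108875184, 2381) (M = Add(Mul(151, Add(1, Mul(2, 151))), Mul(-1, Mul(-20903, Pow(Rational(-2381, 3), -1)))) = Add(Mul(151, Add(1, 302)), Mul(-1, Mul(-20903, Rational(-3, 2381)))) = Add(Mul(151, 303), Mul(-1, Rational(62709, 2381))) = Add(45753, Rational(-62709, 2381)) = Rational(108875184, 2381) ≈ 45727.)
Add(M, Mul(-1, 22359)) = Add(Rational(108875184, 2381), Mul(-1, 22359)) = Add(Rational(108875184, 2381), -22359) = Rational(55638405, 2381)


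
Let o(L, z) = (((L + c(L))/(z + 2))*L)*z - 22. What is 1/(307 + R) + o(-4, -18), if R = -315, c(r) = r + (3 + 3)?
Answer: -105/8 ≈ -13.125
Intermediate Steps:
c(r) = 6 + r (c(r) = r + 6 = 6 + r)
o(L, z) = -22 + L*z*(6 + 2*L)/(2 + z) (o(L, z) = (((L + (6 + L))/(z + 2))*L)*z - 22 = (((6 + 2*L)/(2 + z))*L)*z - 22 = (L*(6 + 2*L)/(2 + z))*z - 22 = L*z*(6 + 2*L)/(2 + z) - 22 = -22 + L*z*(6 + 2*L)/(2 + z))
1/(307 + R) + o(-4, -18) = 1/(307 - 315) + (-44 - 22*(-18) - 18*(-4)**2 - 4*(-18)*(6 - 4))/(2 - 18) = 1/(-8) + (-44 + 396 - 18*16 - 4*(-18)*2)/(-16) = -1/8 - (-44 + 396 - 288 + 144)/16 = -1/8 - 1/16*208 = -1/8 - 13 = -105/8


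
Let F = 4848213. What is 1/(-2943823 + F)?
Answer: 1/1904390 ≈ 5.2510e-7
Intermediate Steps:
1/(-2943823 + F) = 1/(-2943823 + 4848213) = 1/1904390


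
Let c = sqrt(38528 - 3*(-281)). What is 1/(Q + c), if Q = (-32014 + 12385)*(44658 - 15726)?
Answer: -567906228/322517483801148613 - sqrt(39371)/322517483801148613 ≈ -1.7609e-9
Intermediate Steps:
c = sqrt(39371) (c = sqrt(38528 + 843) = sqrt(39371) ≈ 198.42)
Q = -567906228 (Q = -19629*28932 = -567906228)
1/(Q + c) = 1/(-567906228 + sqrt(39371))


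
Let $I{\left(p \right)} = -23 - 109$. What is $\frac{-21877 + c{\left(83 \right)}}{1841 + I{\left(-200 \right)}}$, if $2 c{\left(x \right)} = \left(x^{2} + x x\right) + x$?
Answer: $- \frac{29893}{3418} \approx -8.7458$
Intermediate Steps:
$I{\left(p \right)} = -132$
$c{\left(x \right)} = x^{2} + \frac{x}{2}$ ($c{\left(x \right)} = \frac{\left(x^{2} + x x\right) + x}{2} = \frac{\left(x^{2} + x^{2}\right) + x}{2} = \frac{2 x^{2} + x}{2} = \frac{x + 2 x^{2}}{2} = x^{2} + \frac{x}{2}$)
$\frac{-21877 + c{\left(83 \right)}}{1841 + I{\left(-200 \right)}} = \frac{-21877 + 83 \left(\frac{1}{2} + 83\right)}{1841 - 132} = \frac{-21877 + 83 \cdot \frac{167}{2}}{1709} = \left(-21877 + \frac{13861}{2}\right) \frac{1}{1709} = \left(- \frac{29893}{2}\right) \frac{1}{1709} = - \frac{29893}{3418}$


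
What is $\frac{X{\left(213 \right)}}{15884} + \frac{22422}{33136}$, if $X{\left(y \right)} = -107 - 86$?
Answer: $\frac{2301025}{3462712} \approx 0.66452$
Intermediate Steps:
$X{\left(y \right)} = -193$
$\frac{X{\left(213 \right)}}{15884} + \frac{22422}{33136} = - \frac{193}{15884} + \frac{22422}{33136} = \left(-193\right) \frac{1}{15884} + 22422 \cdot \frac{1}{33136} = - \frac{193}{15884} + \frac{11211}{16568} = \frac{2301025}{3462712}$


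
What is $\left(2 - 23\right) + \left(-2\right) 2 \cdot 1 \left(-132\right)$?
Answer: $507$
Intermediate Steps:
$\left(2 - 23\right) + \left(-2\right) 2 \cdot 1 \left(-132\right) = \left(2 - 23\right) + \left(-4\right) 1 \left(-132\right) = -21 - -528 = -21 + 528 = 507$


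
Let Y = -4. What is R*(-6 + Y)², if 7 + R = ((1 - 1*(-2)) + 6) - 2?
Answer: 0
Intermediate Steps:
R = 0 (R = -7 + (((1 - 1*(-2)) + 6) - 2) = -7 + (((1 + 2) + 6) - 2) = -7 + ((3 + 6) - 2) = -7 + (9 - 2) = -7 + 7 = 0)
R*(-6 + Y)² = 0*(-6 - 4)² = 0*(-10)² = 0*100 = 0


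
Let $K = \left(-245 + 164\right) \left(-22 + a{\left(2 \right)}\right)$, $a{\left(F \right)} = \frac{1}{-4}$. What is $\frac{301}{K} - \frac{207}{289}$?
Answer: $- \frac{1144307}{2083401} \approx -0.54925$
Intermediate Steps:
$a{\left(F \right)} = - \frac{1}{4}$
$K = \frac{7209}{4}$ ($K = \left(-245 + 164\right) \left(-22 - \frac{1}{4}\right) = \left(-81\right) \left(- \frac{89}{4}\right) = \frac{7209}{4} \approx 1802.3$)
$\frac{301}{K} - \frac{207}{289} = \frac{301}{\frac{7209}{4}} - \frac{207}{289} = 301 \cdot \frac{4}{7209} - \frac{207}{289} = \frac{1204}{7209} - \frac{207}{289} = - \frac{1144307}{2083401}$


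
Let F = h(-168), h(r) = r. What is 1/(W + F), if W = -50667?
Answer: -1/50835 ≈ -1.9671e-5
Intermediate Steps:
F = -168
1/(W + F) = 1/(-50667 - 168) = 1/(-50835) = -1/50835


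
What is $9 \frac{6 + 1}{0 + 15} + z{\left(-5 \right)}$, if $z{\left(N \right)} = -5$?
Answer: $- \frac{4}{5} \approx -0.8$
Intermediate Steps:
$9 \frac{6 + 1}{0 + 15} + z{\left(-5 \right)} = 9 \frac{6 + 1}{0 + 15} - 5 = 9 \cdot \frac{7}{15} - 5 = \frac{21}{5} - 5 = - \frac{4}{5}$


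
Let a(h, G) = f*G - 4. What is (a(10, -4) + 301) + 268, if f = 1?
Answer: 561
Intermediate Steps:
a(h, G) = -4 + G (a(h, G) = 1*G - 4 = G - 4 = -4 + G)
(a(10, -4) + 301) + 268 = ((-4 - 4) + 301) + 268 = (-8 + 301) + 268 = 293 + 268 = 561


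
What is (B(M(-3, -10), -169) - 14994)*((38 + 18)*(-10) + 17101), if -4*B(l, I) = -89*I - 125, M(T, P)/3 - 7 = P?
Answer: -309697143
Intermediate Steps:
M(T, P) = 21 + 3*P
B(l, I) = 125/4 + 89*I/4 (B(l, I) = -(-89*I - 125)/4 = -(-125 - 89*I)/4 = 125/4 + 89*I/4)
(B(M(-3, -10), -169) - 14994)*((38 + 18)*(-10) + 17101) = ((125/4 + (89/4)*(-169)) - 14994)*((38 + 18)*(-10) + 17101) = ((125/4 - 15041/4) - 14994)*(56*(-10) + 17101) = (-3729 - 14994)*(-560 + 17101) = -18723*16541 = -309697143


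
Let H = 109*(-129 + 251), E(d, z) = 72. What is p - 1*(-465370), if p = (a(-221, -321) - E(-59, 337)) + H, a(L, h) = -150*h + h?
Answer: 526425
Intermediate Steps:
a(L, h) = -149*h
H = 13298 (H = 109*122 = 13298)
p = 61055 (p = (-149*(-321) - 1*72) + 13298 = (47829 - 72) + 13298 = 47757 + 13298 = 61055)
p - 1*(-465370) = 61055 - 1*(-465370) = 61055 + 465370 = 526425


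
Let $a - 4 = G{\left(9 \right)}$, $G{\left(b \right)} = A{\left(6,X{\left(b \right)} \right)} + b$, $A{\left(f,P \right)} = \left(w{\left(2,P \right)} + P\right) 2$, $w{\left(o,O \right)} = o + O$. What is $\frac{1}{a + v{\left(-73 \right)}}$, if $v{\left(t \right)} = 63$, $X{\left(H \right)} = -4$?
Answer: $\frac{1}{64} \approx 0.015625$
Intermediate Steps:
$w{\left(o,O \right)} = O + o$
$A{\left(f,P \right)} = 4 + 4 P$ ($A{\left(f,P \right)} = \left(\left(P + 2\right) + P\right) 2 = \left(\left(2 + P\right) + P\right) 2 = \left(2 + 2 P\right) 2 = 4 + 4 P$)
$G{\left(b \right)} = -12 + b$ ($G{\left(b \right)} = \left(4 + 4 \left(-4\right)\right) + b = \left(4 - 16\right) + b = -12 + b$)
$a = 1$ ($a = 4 + \left(-12 + 9\right) = 4 - 3 = 1$)
$\frac{1}{a + v{\left(-73 \right)}} = \frac{1}{1 + 63} = \frac{1}{64}$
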